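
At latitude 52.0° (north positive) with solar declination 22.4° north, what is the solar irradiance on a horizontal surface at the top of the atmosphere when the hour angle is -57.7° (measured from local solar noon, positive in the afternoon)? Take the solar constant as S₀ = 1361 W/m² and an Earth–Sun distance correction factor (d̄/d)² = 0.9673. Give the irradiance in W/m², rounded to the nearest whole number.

cos θ_z = sin(52.0°) sin(22.4°) + cos(52.0°) cos(22.4°) cos(-57.70°) = 0.3003 + 0.3042 = 0.6045.
Top-of-atmosphere irradiance = S₀ (d̄/d)² cos θ_z = 1361 × 0.9673 × 0.6045 = 795.82 W/m².

796 W/m²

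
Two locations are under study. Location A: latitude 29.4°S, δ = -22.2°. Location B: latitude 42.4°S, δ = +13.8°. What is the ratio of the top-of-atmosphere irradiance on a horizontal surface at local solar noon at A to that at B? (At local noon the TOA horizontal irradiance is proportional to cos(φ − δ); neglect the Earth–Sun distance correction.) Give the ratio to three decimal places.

1.783

A: cos θ_z = cos(-29.4° − (-22.2°)) = 0.9921.
B: cos θ_z = cos(-42.4° − (13.8°)) = 0.5563.
Ratio A/B = 0.9921 / 0.5563 = 1.7834.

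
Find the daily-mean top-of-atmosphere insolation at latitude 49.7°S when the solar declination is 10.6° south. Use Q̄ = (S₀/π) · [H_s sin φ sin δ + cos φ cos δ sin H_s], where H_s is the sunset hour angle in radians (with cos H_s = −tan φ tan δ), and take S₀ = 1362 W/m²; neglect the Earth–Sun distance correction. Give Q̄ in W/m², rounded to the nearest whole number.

The sunset hour angle satisfies cos H_s = −tan φ tan δ = -0.2207, giving H_s = 102.75°. In radians, H_s = 1.7933.
H_s sin φ sin δ = 1.7933 × -0.7627 × -0.1840 = 0.2517.
cos φ cos δ sin H_s = 0.6468 × 0.9829 × 0.9753 = 0.6200.
Q̄ = (1362/π) × (0.2517 + 0.6200) = 433.54 × 0.8717 = 377.92 W/m².

378 W/m²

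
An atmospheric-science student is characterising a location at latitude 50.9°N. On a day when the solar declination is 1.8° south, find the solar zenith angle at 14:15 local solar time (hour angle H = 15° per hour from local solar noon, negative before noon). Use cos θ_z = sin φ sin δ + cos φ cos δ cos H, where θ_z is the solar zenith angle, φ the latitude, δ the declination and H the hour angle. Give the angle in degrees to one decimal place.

60.0°

Hour angle H = 15° × (14.25 − 12) = 33.75°.
With φ = 50.9°, δ = -1.8°, H = 33.75°: sin φ sin δ = -0.0244, cos φ cos δ cos H = 0.5241, so cos θ_z = 0.4997.
θ_z = arccos(0.4997) = 60.02°.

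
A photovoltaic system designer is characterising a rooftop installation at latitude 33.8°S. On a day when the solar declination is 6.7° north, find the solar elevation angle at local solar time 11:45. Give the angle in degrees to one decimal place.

Hour angle H = 15° × (11.75 − 12) = -3.75°.
cos θ_z = sin(-33.8°) sin(6.7°) + cos(-33.8°) cos(6.7°) cos(-3.75°) = -0.0649 + 0.8235 = 0.7586.
θ_z = arccos(0.7586) = 40.66°, so the elevation is 90° − 40.66° = 49.34°.

49.3°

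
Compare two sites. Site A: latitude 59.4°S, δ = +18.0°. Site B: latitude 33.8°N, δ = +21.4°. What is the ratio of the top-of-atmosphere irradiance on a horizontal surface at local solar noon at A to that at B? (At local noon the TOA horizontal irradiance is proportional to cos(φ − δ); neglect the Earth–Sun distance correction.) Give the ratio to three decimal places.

0.223

A: cos θ_z = cos(-59.4° − (18.0°)) = 0.2181.
B: cos θ_z = cos(33.8° − (21.4°)) = 0.9767.
Ratio A/B = 0.2181 / 0.9767 = 0.2233.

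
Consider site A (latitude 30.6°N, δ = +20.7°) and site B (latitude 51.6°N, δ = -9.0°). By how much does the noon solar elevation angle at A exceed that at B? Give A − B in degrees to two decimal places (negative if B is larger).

+50.70°

A: 90° − |30.6 − (20.7)| = 80.10°.
B: 90° − |51.6 − (-9.0)| = 29.40°.
A − B = 80.10 − 29.40 = 50.70°.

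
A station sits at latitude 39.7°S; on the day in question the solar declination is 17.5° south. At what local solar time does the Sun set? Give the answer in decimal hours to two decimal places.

−tan φ tan δ = −(-0.8302)(-0.3153) = -0.2618; H_s = arccos(-0.2618) = 105.18°.
Sunset is at 12 + H_s/15 = 12 + 7.012 = 19.012 h local solar time.

19.01 h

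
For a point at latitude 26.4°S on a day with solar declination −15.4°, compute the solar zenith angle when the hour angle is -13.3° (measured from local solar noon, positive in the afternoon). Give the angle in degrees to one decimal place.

16.6°

cos θ_z = sin φ sin δ + cos φ cos δ cos H = (-0.4446)(-0.2656) + (0.8957)(0.9641)(0.9732) = 0.9585.
θ_z = arccos(0.9585) = 16.56°.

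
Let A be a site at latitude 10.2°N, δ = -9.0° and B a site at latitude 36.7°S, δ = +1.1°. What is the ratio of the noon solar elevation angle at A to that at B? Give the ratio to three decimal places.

A: 90° − |10.2 − (-9.0)| = 70.80°.
B: 90° − |-36.7 − (1.1)| = 52.20°.
Ratio A/B = 70.8000 / 52.2000 = 1.3563.

1.356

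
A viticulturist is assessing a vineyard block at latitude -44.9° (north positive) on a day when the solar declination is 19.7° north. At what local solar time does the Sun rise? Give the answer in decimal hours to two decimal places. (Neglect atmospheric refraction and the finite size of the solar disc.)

−tan φ tan δ = −(-0.9965)(0.3581) = 0.3568; H_s = arccos(0.3568) = 69.10°.
Sunrise is at 12 − H_s/15 = 12 − 4.607 = 7.393 h local solar time.

7.39 h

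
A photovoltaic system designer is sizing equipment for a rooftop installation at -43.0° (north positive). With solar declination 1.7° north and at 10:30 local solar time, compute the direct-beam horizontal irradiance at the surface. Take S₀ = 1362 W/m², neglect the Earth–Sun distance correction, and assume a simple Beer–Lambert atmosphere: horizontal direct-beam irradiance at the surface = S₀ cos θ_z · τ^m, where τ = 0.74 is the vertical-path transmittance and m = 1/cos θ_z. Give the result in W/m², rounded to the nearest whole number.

564 W/m²

Hour angle H = 15° × (10.5 − 12) = -22.50°.
cos θ_z = sin(-43.0°) sin(1.7°) + cos(-43.0°) cos(1.7°) cos(-22.50°) = -0.0202 + 0.6754 = 0.6552.
Air mass m = 1/cos θ_z = 1/0.6552 = 1.526; τ^m = 0.74^1.526 = 0.6316.
Surface direct beam = 1362 × 0.6552 × 0.6316 = 563.63 W/m².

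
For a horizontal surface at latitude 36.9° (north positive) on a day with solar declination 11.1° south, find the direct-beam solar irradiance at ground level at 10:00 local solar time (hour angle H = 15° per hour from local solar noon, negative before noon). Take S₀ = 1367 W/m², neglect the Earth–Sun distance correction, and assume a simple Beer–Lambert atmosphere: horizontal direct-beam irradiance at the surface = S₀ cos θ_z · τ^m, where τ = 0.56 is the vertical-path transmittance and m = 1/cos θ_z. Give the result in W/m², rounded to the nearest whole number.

276 W/m²

Hour angle H = 15° × (10 − 12) = -30.00°.
cos θ_z = sin(36.9°) sin(-11.1°) + cos(36.9°) cos(-11.1°) cos(-30.00°) = -0.1156 + 0.6796 = 0.5640.
Air mass m = 1/cos θ_z = 1/0.5640 = 1.773; τ^m = 0.56^1.773 = 0.3577.
Surface direct beam = 1367 × 0.5640 × 0.3577 = 275.78 W/m².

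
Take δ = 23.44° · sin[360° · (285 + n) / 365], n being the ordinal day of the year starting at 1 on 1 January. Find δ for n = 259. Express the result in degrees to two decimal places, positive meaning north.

+1.41°

360 × (285 + 259) / 365 = 536.548°; sin(536.548°) = 0.0602.
δ = 23.44 × 0.0602 = 1.411° ≈ +1.41°.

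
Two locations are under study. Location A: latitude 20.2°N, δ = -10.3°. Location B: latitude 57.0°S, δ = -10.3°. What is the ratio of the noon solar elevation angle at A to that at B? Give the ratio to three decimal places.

1.374

A: 90° − |20.2 − (-10.3)| = 59.50°.
B: 90° − |-57.0 − (-10.3)| = 43.30°.
Ratio A/B = 59.5000 / 43.3000 = 1.3741.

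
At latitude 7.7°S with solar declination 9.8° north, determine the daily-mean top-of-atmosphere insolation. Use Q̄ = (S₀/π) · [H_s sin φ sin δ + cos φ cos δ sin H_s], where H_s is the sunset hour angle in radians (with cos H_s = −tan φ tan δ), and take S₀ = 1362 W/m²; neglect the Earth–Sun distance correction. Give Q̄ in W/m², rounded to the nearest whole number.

408 W/m²

cos H_s = −tan(-7.7°) · tan(9.8°) = 0.0234, so H_s = arccos(0.0234) = 88.66°. In radians, H_s = 1.5474.
H_s sin φ sin δ = 1.5474 × -0.1340 × 0.1702 = -0.0353.
cos φ cos δ sin H_s = 0.9910 × 0.9854 × 0.9997 = 0.9762.
Q̄ = (1362/π) × (-0.0353 + 0.9762) = 433.54 × 0.9409 = 407.92 W/m².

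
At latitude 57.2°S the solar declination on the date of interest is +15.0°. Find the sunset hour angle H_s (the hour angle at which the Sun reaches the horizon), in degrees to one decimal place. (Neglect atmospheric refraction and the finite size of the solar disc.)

−tan φ tan δ = −(-1.5517)(0.2679) = 0.4157; H_s = arccos(0.4157) = 65.44°.

65.4°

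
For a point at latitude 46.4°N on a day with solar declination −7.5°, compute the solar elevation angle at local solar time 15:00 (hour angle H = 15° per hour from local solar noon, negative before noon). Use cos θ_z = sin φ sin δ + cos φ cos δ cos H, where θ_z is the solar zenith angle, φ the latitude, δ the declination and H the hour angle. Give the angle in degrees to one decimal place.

Hour angle H = 15° × (15 − 12) = 45.00°.
cos θ_z = sin(46.4°) sin(-7.5°) + cos(46.4°) cos(-7.5°) cos(45.00°) = -0.0945 + 0.4835 = 0.3890.
θ_z = arccos(0.3890) = 67.11°, so the elevation is 90° − 67.11° = 22.89°.

22.9°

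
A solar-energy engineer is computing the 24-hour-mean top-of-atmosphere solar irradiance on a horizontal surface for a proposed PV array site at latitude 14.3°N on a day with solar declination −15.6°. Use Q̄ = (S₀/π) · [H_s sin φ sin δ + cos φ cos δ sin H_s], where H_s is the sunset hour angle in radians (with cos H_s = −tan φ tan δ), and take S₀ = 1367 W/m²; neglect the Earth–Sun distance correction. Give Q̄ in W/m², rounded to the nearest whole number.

362 W/m²

cos H_s = −tan(14.3°) · tan(-15.6°) = 0.0712, so H_s = arccos(0.0712) = 85.92°. In radians, H_s = 1.4996.
H_s sin φ sin δ = 1.4996 × 0.2470 × -0.2689 = -0.0996.
cos φ cos δ sin H_s = 0.9690 × 0.9632 × 0.9975 = 0.9310.
Q̄ = (1367/π) × (-0.0996 + 0.9310) = 435.13 × 0.8314 = 361.77 W/m².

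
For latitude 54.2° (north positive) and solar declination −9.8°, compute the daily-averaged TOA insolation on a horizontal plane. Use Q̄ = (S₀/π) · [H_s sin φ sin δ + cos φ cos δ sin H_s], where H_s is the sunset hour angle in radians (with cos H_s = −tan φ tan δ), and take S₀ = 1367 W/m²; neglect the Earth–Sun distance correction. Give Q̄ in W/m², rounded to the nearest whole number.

−tan φ tan δ = −(1.3865)(-0.1727) = 0.2394; H_s = arccos(0.2394) = 76.15°. In radians, H_s = 1.3291.
H_s sin φ sin δ = 1.3291 × 0.8111 × -0.1702 = -0.1835.
cos φ cos δ sin H_s = 0.5850 × 0.9854 × 0.9709 = 0.5597.
Q̄ = (1367/π) × (-0.1835 + 0.5597) = 435.13 × 0.3762 = 163.70 W/m².

164 W/m²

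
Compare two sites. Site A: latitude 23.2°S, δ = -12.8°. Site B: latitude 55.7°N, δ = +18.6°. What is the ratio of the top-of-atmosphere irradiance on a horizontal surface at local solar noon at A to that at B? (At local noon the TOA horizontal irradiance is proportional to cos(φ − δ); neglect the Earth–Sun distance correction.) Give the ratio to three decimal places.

1.233

A: cos θ_z = cos(-23.2° − (-12.8°)) = 0.9836.
B: cos θ_z = cos(55.7° − (18.6°)) = 0.7976.
Ratio A/B = 0.9836 / 0.7976 = 1.2332.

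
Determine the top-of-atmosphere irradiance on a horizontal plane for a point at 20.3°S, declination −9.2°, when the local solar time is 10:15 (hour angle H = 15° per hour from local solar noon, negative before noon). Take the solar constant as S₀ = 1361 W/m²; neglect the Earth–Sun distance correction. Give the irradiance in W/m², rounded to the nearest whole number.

1206 W/m²

Hour angle H = 15° × (10.25 − 12) = -26.25°.
With φ = -20.3°, δ = -9.2°, H = -26.25°: sin φ sin δ = 0.0555, cos φ cos δ cos H = 0.8303, so cos θ_z = 0.8858.
Top-of-atmosphere irradiance = S₀ cos θ_z = 1361 × 0.8858 = 1205.57 W/m².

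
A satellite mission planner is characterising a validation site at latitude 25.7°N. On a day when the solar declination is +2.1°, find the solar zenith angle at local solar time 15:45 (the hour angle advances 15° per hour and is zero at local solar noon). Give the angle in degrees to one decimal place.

58.9°

Hour angle H = 15° × (15.75 − 12) = 56.25°.
With φ = 25.7°, δ = 2.1°, H = 56.25°: sin φ sin δ = 0.0159, cos φ cos δ cos H = 0.5003, so cos θ_z = 0.5162.
θ_z = arccos(0.5162) = 58.92°.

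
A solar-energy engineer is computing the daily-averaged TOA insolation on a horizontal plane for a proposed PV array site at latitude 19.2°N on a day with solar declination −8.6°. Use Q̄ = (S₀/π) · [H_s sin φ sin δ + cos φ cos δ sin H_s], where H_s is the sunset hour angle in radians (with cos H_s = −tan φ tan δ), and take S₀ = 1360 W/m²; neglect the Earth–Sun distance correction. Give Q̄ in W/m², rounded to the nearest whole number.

371 W/m²

The sunset hour angle satisfies cos H_s = −tan φ tan δ = 0.0527, giving H_s = 86.98°. In radians, H_s = 1.5181.
H_s sin φ sin δ = 1.5181 × 0.3289 × -0.1495 = -0.0746.
cos φ cos δ sin H_s = 0.9444 × 0.9888 × 0.9986 = 0.9325.
Q̄ = (1360/π) × (-0.0746 + 0.9325) = 432.90 × 0.8579 = 371.38 W/m².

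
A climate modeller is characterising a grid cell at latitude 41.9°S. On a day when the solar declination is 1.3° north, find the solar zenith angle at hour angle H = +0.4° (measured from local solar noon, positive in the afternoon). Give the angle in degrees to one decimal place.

cos θ_z = sin φ sin δ + cos φ cos δ cos H = (-0.6678)(0.0227) + (0.7443)(0.9997)(1.0000) = 0.7289.
θ_z = arccos(0.7289) = 43.21°.

43.2°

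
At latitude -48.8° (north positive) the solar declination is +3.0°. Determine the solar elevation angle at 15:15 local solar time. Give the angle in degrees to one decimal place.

23.2°

Hour angle H = 15° × (15.25 − 12) = 48.75°.
cos θ_z = sin(-48.8°) sin(3.0°) + cos(-48.8°) cos(3.0°) cos(48.75°) = -0.0394 + 0.4337 = 0.3943.
θ_z = arccos(0.3943) = 66.78°, so the elevation is 90° − 66.78° = 23.22°.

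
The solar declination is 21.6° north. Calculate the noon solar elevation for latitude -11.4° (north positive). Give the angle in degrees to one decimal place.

At local solar noon the hour angle is zero, so the elevation is 90° − |φ − δ| = 90° − |-11.4° − (21.6°)| = 90° − 33.0° = 57.0°.

57.0°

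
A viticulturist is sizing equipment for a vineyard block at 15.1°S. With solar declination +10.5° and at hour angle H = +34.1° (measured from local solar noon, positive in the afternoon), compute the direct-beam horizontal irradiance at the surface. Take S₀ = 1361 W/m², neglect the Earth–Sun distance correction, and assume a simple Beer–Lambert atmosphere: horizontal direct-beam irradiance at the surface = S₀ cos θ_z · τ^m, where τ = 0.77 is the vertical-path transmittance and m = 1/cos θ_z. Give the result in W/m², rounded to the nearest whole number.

706 W/m²

cos θ_z = sin φ sin δ + cos φ cos δ cos H = (-0.2605)(0.1822) + (0.9655)(0.9833)(0.8281) = 0.7387.
Air mass m = 1/cos θ_z = 1/0.7387 = 1.354; τ^m = 0.77^1.354 = 0.7020.
Surface direct beam = 1361 × 0.7387 × 0.7020 = 705.77 W/m².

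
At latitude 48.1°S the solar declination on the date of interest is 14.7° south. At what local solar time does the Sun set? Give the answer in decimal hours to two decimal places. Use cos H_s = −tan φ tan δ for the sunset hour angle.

The sunset hour angle satisfies cos H_s = −tan φ tan δ = -0.2924, giving H_s = 107.00°.
Sunset is at 12 + H_s/15 = 12 + 7.133 = 19.133 h local solar time.

19.13 h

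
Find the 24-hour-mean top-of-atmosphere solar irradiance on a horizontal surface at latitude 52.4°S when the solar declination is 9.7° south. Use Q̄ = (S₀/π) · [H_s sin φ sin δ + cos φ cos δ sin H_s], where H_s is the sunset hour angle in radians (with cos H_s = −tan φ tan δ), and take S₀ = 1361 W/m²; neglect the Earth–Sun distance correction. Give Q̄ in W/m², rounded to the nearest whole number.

358 W/m²

cos H_s = −tan(-52.4°) · tan(-9.7°) = -0.2220, so H_s = arccos(-0.2220) = 102.83°. In radians, H_s = 1.7947.
H_s sin φ sin δ = 1.7947 × -0.7923 × -0.1685 = 0.2396.
cos φ cos δ sin H_s = 0.6101 × 0.9857 × 0.9750 = 0.5863.
Q̄ = (1361/π) × (0.2396 + 0.5863) = 433.22 × 0.8259 = 357.80 W/m².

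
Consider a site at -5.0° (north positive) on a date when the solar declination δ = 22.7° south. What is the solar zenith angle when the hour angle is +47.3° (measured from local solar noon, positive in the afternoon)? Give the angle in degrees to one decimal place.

With φ = -5.0°, δ = -22.7°, H = 47.30°: sin φ sin δ = 0.0336, cos φ cos δ cos H = 0.6232, so cos θ_z = 0.6568.
θ_z = arccos(0.6568) = 48.94°.

48.9°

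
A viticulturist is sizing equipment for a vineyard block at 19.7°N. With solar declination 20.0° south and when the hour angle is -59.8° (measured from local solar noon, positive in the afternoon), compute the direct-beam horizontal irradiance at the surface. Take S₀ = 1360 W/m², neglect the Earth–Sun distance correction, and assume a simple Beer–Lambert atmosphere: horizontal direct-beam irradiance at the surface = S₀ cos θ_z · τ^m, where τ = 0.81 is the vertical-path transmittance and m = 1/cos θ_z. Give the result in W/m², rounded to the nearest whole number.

237 W/m²

cos θ_z = sin φ sin δ + cos φ cos δ cos H = (0.3371)(-0.3420) + (0.9415)(0.9397)(0.5030) = 0.3297.
Air mass m = 1/cos θ_z = 1/0.3297 = 3.033; τ^m = 0.81^3.033 = 0.5278.
Surface direct beam = 1360 × 0.3297 × 0.5278 = 236.66 W/m².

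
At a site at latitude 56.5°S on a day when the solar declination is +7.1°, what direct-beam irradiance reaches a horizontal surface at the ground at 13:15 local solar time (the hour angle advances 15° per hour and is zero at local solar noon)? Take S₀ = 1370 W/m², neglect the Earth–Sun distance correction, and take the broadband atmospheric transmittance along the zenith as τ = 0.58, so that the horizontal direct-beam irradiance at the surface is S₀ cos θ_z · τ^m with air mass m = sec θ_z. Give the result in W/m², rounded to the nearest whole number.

153 W/m²

Hour angle H = 15° × (13.25 − 12) = 18.75°.
cos θ_z = sin(-56.5°) sin(7.1°) + cos(-56.5°) cos(7.1°) cos(18.75°) = -0.1031 + 0.5186 = 0.4155.
Air mass m = 1/cos θ_z = 1/0.4155 = 2.407; τ^m = 0.58^2.407 = 0.2695.
Surface direct beam = 1370 × 0.4155 × 0.2695 = 153.41 W/m².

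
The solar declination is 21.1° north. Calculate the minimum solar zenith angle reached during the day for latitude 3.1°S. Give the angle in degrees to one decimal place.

At local solar noon the hour angle is zero, so the zenith angle is |φ − δ| = |-3.1° − (21.1°)| = 24.2°.

24.2°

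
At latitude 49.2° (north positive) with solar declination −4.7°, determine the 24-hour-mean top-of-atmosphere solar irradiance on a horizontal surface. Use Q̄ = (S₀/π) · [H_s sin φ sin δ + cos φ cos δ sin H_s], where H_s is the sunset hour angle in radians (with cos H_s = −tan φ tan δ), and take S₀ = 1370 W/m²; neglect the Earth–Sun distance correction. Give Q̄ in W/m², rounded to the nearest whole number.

243 W/m²

−tan φ tan δ = −(1.1585)(-0.0822) = 0.0952; H_s = arccos(0.0952) = 84.54°. In radians, H_s = 1.4755.
H_s sin φ sin δ = 1.4755 × 0.7570 × -0.0819 = -0.0915.
cos φ cos δ sin H_s = 0.6534 × 0.9966 × 0.9955 = 0.6482.
Q̄ = (1370/π) × (-0.0915 + 0.6482) = 436.08 × 0.5567 = 242.77 W/m².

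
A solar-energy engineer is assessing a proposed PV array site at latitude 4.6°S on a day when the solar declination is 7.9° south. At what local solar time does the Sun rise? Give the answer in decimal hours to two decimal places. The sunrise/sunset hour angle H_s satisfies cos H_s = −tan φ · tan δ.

The sunset hour angle satisfies cos H_s = −tan φ tan δ = -0.0112, giving H_s = 90.64°.
Sunrise is at 12 − H_s/15 = 12 − 6.043 = 5.957 h local solar time.

5.96 h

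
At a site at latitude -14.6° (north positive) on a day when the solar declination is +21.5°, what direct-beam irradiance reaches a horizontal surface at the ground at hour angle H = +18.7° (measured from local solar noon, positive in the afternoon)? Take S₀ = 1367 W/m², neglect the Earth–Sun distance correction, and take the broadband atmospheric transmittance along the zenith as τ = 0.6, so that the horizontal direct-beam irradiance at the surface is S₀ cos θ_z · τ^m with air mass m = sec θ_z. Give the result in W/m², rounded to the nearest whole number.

531 W/m²

With φ = -14.6°, δ = 21.5°, H = 18.70°: sin φ sin δ = -0.0924, cos φ cos δ cos H = 0.8528, so cos θ_z = 0.7604.
Air mass m = 1/cos θ_z = 1/0.7604 = 1.315; τ^m = 0.6^1.315 = 0.5108.
Surface direct beam = 1367 × 0.7604 × 0.5108 = 530.96 W/m².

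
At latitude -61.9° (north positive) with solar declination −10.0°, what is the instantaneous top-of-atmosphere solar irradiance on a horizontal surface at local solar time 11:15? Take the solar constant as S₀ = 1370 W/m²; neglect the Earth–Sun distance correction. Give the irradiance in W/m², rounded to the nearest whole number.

Hour angle H = 15° × (11.25 − 12) = -11.25°.
cos θ_z = sin φ sin δ + cos φ cos δ cos H = (-0.8821)(-0.1736) + (0.4710)(0.9848)(0.9808) = 0.6081.
Top-of-atmosphere irradiance = S₀ cos θ_z = 1370 × 0.6081 = 833.10 W/m².

833 W/m²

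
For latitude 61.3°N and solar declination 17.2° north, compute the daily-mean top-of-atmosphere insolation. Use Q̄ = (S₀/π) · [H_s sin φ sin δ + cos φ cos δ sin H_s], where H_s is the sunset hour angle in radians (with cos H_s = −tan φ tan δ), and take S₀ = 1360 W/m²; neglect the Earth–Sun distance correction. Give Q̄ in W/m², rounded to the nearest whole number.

408 W/m²

−tan φ tan δ = −(1.8265)(0.3096) = -0.5655; H_s = arccos(-0.5655) = 124.44°. In radians, H_s = 2.1719.
H_s sin φ sin δ = 2.1719 × 0.8771 × 0.2957 = 0.5633.
cos φ cos δ sin H_s = 0.4802 × 0.9553 × 0.8247 = 0.3783.
Q̄ = (1360/π) × (0.5633 + 0.3783) = 432.90 × 0.9416 = 407.62 W/m².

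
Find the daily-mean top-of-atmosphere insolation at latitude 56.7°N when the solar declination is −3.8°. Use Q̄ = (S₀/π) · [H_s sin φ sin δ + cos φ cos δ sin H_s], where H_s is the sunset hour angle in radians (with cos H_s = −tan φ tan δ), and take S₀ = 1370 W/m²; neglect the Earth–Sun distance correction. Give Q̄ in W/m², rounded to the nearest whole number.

202 W/m²

The sunset hour angle satisfies cos H_s = −tan φ tan δ = 0.1011, giving H_s = 84.20°. In radians, H_s = 1.4696.
H_s sin φ sin δ = 1.4696 × 0.8358 × -0.0663 = -0.0814.
cos φ cos δ sin H_s = 0.5490 × 0.9978 × 0.9949 = 0.5450.
Q̄ = (1370/π) × (-0.0814 + 0.5450) = 436.08 × 0.4636 = 202.17 W/m².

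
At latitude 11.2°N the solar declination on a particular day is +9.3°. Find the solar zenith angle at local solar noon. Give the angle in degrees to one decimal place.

1.9°

At local solar noon the hour angle is zero, so the zenith angle is |φ − δ| = |11.2° − (9.3°)| = 1.9°.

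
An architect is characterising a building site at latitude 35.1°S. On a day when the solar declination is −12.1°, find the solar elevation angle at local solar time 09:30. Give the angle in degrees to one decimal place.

Hour angle H = 15° × (9.5 − 12) = -37.50°.
cos θ_z = sin(-35.1°) sin(-12.1°) + cos(-35.1°) cos(-12.1°) cos(-37.50°) = 0.1205 + 0.6347 = 0.7552.
θ_z = arccos(0.7552) = 40.96°, so the elevation is 90° − 40.96° = 49.04°.

49.0°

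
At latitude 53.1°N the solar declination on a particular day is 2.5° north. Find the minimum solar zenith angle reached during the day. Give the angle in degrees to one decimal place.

At local solar noon the hour angle is zero, so the zenith angle is |φ − δ| = |53.1° − (2.5°)| = 50.6°.

50.6°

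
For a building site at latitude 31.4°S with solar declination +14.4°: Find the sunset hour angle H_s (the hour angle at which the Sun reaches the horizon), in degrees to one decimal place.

cos H_s = −tan(-31.4°) · tan(14.4°) = 0.1567, so H_s = arccos(0.1567) = 80.98°.

81.0°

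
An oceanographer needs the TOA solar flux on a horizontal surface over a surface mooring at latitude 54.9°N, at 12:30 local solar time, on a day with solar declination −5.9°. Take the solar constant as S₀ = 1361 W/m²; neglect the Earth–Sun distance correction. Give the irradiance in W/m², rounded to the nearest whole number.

Hour angle H = 15° × (12.5 − 12) = 7.50°.
With φ = 54.9°, δ = -5.9°, H = 7.50°: sin φ sin δ = -0.0841, cos φ cos δ cos H = 0.5671, so cos θ_z = 0.4830.
Top-of-atmosphere irradiance = S₀ cos θ_z = 1361 × 0.4830 = 657.36 W/m².

657 W/m²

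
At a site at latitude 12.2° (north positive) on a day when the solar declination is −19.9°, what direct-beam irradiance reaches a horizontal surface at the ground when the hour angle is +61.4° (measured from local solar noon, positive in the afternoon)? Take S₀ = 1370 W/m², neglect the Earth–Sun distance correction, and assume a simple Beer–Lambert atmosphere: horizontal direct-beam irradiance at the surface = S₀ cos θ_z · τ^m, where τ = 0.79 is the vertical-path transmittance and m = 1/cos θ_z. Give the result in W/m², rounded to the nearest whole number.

266 W/m²

cos θ_z = sin φ sin δ + cos φ cos δ cos H = (0.2113)(-0.3404) + (0.9774)(0.9403)(0.4787) = 0.3680.
Air mass m = 1/cos θ_z = 1/0.3680 = 2.717; τ^m = 0.79^2.717 = 0.5271.
Surface direct beam = 1370 × 0.3680 × 0.5271 = 265.74 W/m².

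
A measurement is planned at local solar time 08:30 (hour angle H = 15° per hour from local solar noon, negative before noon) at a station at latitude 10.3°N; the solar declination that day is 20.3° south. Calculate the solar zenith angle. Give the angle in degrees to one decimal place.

Hour angle H = 15° × (8.5 − 12) = -52.50°.
cos θ_z = sin(10.3°) sin(-20.3°) + cos(10.3°) cos(-20.3°) cos(-52.50°) = -0.0620 + 0.5617 = 0.4997.
θ_z = arccos(0.4997) = 60.02°.

60.0°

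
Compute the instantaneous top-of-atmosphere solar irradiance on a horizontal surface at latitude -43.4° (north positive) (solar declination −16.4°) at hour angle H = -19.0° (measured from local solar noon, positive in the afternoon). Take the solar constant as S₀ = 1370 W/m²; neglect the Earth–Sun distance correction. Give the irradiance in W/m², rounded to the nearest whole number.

cos θ_z = sin φ sin δ + cos φ cos δ cos H = (-0.6871)(-0.2823) + (0.7266)(0.9593)(0.9455) = 0.8530.
Top-of-atmosphere irradiance = S₀ cos θ_z = 1370 × 0.8530 = 1168.61 W/m².

1169 W/m²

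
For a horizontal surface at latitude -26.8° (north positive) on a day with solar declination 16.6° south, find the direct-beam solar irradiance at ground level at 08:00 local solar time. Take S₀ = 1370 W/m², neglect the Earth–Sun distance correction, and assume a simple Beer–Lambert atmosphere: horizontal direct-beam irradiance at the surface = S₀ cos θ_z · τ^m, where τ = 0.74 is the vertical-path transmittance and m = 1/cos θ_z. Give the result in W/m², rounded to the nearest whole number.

444 W/m²

Hour angle H = 15° × (8 − 12) = -60.00°.
cos θ_z = sin(-26.8°) sin(-16.6°) + cos(-26.8°) cos(-16.6°) cos(-60.00°) = 0.1288 + 0.4277 = 0.5565.
Air mass m = 1/cos θ_z = 1/0.5565 = 1.797; τ^m = 0.74^1.797 = 0.5821.
Surface direct beam = 1370 × 0.5565 × 0.5821 = 443.80 W/m².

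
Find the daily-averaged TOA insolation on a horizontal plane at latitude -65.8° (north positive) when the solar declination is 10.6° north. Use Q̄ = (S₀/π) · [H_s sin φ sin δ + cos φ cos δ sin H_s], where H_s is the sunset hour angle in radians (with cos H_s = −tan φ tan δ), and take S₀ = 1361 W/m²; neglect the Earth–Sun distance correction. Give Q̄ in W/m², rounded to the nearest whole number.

−tan φ tan δ = −(-2.2251)(0.1871) = 0.4163; H_s = arccos(0.4163) = 65.40°. In radians, H_s = 1.1414.
H_s sin φ sin δ = 1.1414 × -0.9121 × 0.1840 = -0.1916.
cos φ cos δ sin H_s = 0.4099 × 0.9829 × 0.9092 = 0.3663.
Q̄ = (1361/π) × (-0.1916 + 0.3663) = 433.22 × 0.1747 = 75.68 W/m².

76 W/m²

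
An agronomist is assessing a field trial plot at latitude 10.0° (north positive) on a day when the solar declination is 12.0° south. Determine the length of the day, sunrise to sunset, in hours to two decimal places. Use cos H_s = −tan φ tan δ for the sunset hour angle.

11.71 hours

cos H_s = −tan(10.0°) · tan(-12.0°) = 0.0375, so H_s = arccos(0.0375) = 87.85°.
Day length = 2 H_s / 15° h⁻¹ = 175.70° / 15 = 11.713 h.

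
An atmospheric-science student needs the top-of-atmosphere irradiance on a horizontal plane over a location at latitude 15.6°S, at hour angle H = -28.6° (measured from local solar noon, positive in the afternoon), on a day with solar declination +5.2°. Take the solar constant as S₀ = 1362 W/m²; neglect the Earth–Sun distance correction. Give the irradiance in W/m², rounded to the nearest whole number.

1114 W/m²

cos θ_z = sin(-15.6°) sin(5.2°) + cos(-15.6°) cos(5.2°) cos(-28.60°) = -0.0244 + 0.8422 = 0.8178.
Top-of-atmosphere irradiance = S₀ cos θ_z = 1362 × 0.8178 = 1113.84 W/m².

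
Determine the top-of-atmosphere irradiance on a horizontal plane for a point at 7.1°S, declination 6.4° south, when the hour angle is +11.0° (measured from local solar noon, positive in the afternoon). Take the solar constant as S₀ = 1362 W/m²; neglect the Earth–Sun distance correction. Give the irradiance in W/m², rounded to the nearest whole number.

1337 W/m²

cos θ_z = sin(-7.1°) sin(-6.4°) + cos(-7.1°) cos(-6.4°) cos(11.00°) = 0.0138 + 0.9680 = 0.9818.
Top-of-atmosphere irradiance = S₀ cos θ_z = 1362 × 0.9818 = 1337.21 W/m².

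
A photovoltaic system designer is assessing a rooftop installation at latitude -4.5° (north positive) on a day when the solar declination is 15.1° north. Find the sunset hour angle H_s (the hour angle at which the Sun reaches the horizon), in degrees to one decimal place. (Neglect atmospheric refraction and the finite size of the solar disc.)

cos H_s = −tan(-4.5°) · tan(15.1°) = 0.0212, so H_s = arccos(0.0212) = 88.79°.

88.8°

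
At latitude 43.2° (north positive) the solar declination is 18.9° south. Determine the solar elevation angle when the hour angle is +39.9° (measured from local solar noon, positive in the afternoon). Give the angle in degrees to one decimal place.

cos θ_z = sin(43.2°) sin(-18.9°) + cos(43.2°) cos(-18.9°) cos(39.90°) = -0.2217 + 0.5291 = 0.3074.
θ_z = arccos(0.3074) = 72.10°, so the elevation is 90° − 72.10° = 17.90°.

17.9°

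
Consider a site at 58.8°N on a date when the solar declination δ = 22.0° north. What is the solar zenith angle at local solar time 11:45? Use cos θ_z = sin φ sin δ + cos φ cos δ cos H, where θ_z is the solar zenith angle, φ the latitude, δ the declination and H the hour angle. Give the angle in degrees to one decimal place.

Hour angle H = 15° × (11.75 − 12) = -3.75°.
With φ = 58.8°, δ = 22.0°, H = -3.75°: sin φ sin δ = 0.3204, cos φ cos δ cos H = 0.4793, so cos θ_z = 0.7997.
θ_z = arccos(0.7997) = 36.90°.

36.9°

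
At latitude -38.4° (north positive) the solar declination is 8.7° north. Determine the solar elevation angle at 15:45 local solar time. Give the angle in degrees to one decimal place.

19.7°

Hour angle H = 15° × (15.75 − 12) = 56.25°.
With φ = -38.4°, δ = 8.7°, H = 56.25°: sin φ sin δ = -0.0940, cos φ cos δ cos H = 0.4304, so cos θ_z = 0.3364.
θ_z = arccos(0.3364) = 70.34°, so the elevation is 90° − 70.34° = 19.66°.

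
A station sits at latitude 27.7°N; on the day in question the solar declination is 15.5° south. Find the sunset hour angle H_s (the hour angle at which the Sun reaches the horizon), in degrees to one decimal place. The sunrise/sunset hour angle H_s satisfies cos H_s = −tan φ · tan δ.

81.6°

cos H_s = −tan(27.7°) · tan(-15.5°) = 0.1456, so H_s = arccos(0.1456) = 81.63°.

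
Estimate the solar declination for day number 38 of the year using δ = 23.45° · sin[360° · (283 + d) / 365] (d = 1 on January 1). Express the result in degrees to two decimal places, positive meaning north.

360 × (283 + 38) / 365 = 316.603°; sin(316.603°) = -0.6870.
δ = 23.45 × -0.6870 = -16.110° ≈ -16.11°.

-16.11°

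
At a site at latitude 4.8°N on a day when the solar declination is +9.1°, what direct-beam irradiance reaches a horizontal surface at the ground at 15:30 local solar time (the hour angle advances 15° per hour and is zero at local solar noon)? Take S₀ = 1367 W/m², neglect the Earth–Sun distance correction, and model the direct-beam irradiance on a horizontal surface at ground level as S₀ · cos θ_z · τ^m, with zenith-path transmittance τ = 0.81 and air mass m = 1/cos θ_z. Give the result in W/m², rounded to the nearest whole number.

593 W/m²

Hour angle H = 15° × (15.5 − 12) = 52.50°.
With φ = 4.8°, δ = 9.1°, H = 52.50°: sin φ sin δ = 0.0132, cos φ cos δ cos H = 0.5990, so cos θ_z = 0.6122.
Air mass m = 1/cos θ_z = 1/0.6122 = 1.633; τ^m = 0.81^1.633 = 0.7089.
Surface direct beam = 1367 × 0.6122 × 0.7089 = 593.26 W/m².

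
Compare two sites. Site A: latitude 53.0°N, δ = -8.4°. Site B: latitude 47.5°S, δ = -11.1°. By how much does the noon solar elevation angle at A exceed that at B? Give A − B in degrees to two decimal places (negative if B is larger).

A: 90° − |53.0 − (-8.4)| = 28.60°.
B: 90° − |-47.5 − (-11.1)| = 53.60°.
A − B = 28.60 − 53.60 = -25.00°.

-25.00°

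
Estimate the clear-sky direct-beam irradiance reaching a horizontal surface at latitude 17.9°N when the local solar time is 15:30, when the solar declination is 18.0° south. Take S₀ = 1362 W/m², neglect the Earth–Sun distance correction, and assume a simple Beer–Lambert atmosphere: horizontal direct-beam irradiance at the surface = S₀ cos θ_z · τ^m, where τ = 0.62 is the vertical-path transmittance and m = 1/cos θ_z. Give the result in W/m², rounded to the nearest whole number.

218 W/m²

Hour angle H = 15° × (15.5 − 12) = 52.50°.
cos θ_z = sin φ sin δ + cos φ cos δ cos H = (0.3074)(-0.3090) + (0.9516)(0.9511)(0.6088) = 0.4560.
Air mass m = 1/cos θ_z = 1/0.4560 = 2.193; τ^m = 0.62^2.193 = 0.3505.
Surface direct beam = 1362 × 0.4560 × 0.3505 = 217.69 W/m².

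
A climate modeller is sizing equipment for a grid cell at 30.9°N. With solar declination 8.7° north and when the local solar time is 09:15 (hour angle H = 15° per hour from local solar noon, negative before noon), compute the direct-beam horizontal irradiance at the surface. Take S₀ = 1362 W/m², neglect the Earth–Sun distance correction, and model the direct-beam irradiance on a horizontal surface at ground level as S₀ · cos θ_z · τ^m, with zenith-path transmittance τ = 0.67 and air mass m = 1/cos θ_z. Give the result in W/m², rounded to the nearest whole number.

Hour angle H = 15° × (9.25 − 12) = -41.25°.
cos θ_z = sin(30.9°) sin(8.7°) + cos(30.9°) cos(8.7°) cos(-41.25°) = 0.0777 + 0.6377 = 0.7154.
Air mass m = 1/cos θ_z = 1/0.7154 = 1.398; τ^m = 0.67^1.398 = 0.5713.
Surface direct beam = 1362 × 0.7154 × 0.5713 = 556.66 W/m².

557 W/m²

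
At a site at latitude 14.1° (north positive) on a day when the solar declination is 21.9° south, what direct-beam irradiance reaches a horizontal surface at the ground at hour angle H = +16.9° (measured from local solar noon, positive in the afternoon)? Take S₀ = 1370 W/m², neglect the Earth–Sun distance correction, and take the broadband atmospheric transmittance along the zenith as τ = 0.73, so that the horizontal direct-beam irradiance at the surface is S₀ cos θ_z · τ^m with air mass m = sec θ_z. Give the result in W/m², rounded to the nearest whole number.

701 W/m²

cos θ_z = sin φ sin δ + cos φ cos δ cos H = (0.2436)(-0.3730) + (0.9699)(0.9278)(0.9568) = 0.7701.
Air mass m = 1/cos θ_z = 1/0.7701 = 1.299; τ^m = 0.73^1.299 = 0.6644.
Surface direct beam = 1370 × 0.7701 × 0.6644 = 700.97 W/m².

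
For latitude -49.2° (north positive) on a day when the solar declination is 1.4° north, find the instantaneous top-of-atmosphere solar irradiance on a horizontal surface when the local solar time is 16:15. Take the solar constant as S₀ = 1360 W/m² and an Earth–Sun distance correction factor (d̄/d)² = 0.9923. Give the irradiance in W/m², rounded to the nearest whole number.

Hour angle H = 15° × (16.25 − 12) = 63.75°.
cos θ_z = sin φ sin δ + cos φ cos δ cos H = (-0.7570)(0.0244) + (0.6534)(0.9997)(0.4423) = 0.2704.
Top-of-atmosphere irradiance = S₀ (d̄/d)² cos θ_z = 1360 × 0.9923 × 0.2704 = 364.91 W/m².

365 W/m²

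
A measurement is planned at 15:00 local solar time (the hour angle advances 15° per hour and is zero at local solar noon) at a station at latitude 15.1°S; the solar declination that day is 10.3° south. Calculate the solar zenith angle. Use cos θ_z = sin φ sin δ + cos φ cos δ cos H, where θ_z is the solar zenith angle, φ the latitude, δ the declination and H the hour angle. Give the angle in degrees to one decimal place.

Hour angle H = 15° × (15 − 12) = 45.00°.
cos θ_z = sin(-15.1°) sin(-10.3°) + cos(-15.1°) cos(-10.3°) cos(45.00°) = 0.0466 + 0.6717 = 0.7183.
θ_z = arccos(0.7183) = 44.09°.

44.1°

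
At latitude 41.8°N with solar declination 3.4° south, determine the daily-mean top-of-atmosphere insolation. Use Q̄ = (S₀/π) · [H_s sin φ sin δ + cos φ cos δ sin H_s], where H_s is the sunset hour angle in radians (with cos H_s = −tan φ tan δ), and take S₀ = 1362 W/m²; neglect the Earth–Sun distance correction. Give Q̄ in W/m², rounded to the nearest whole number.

The sunset hour angle satisfies cos H_s = −tan φ tan δ = 0.0531, giving H_s = 86.96°. In radians, H_s = 1.5177.
H_s sin φ sin δ = 1.5177 × 0.6665 × -0.0593 = -0.0600.
cos φ cos δ sin H_s = 0.7455 × 0.9982 × 0.9986 = 0.7431.
Q̄ = (1362/π) × (-0.0600 + 0.7431) = 433.54 × 0.6831 = 296.15 W/m².

296 W/m²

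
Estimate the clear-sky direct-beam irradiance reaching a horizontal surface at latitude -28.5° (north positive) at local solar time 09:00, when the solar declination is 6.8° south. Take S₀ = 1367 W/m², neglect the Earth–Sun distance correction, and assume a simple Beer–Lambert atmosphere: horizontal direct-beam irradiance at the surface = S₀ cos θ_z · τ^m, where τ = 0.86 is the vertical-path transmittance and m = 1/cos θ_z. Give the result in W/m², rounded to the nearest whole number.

Hour angle H = 15° × (9 − 12) = -45.00°.
With φ = -28.5°, δ = -6.8°, H = -45.00°: sin φ sin δ = 0.0565, cos φ cos δ cos H = 0.6170, so cos θ_z = 0.6735.
Air mass m = 1/cos θ_z = 1/0.6735 = 1.485; τ^m = 0.86^1.485 = 0.7993.
Surface direct beam = 1367 × 0.6735 × 0.7993 = 735.90 W/m².

736 W/m²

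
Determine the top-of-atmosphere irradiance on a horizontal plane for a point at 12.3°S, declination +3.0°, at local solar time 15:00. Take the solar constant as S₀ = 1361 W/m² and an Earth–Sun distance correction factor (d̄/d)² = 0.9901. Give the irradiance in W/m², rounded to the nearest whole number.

Hour angle H = 15° × (15 − 12) = 45.00°.
cos θ_z = sin(-12.3°) sin(3.0°) + cos(-12.3°) cos(3.0°) cos(45.00°) = -0.0111 + 0.6899 = 0.6788.
Top-of-atmosphere irradiance = S₀ (d̄/d)² cos θ_z = 1361 × 0.9901 × 0.6788 = 914.70 W/m².

915 W/m²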